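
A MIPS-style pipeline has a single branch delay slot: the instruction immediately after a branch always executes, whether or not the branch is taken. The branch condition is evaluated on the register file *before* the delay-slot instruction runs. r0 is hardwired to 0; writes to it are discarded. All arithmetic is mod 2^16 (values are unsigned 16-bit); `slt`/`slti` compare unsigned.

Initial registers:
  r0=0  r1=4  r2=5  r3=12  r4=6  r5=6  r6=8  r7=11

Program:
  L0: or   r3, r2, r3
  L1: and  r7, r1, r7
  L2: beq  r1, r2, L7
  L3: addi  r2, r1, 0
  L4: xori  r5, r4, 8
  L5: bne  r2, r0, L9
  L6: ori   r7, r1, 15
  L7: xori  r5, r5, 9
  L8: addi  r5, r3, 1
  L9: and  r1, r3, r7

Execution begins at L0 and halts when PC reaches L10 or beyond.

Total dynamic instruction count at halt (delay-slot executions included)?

  step pc=0: or   r3, r2, r3  regs=(0,4,5,13,6,6,8,11)
  step pc=1: and  r7, r1, r7  regs=(0,4,5,13,6,6,8,0)
  step pc=2: beq  r1, r2, L7  cond=F  regs=(0,4,5,13,6,6,8,0)
  step pc=3: addi  r2, r1, 0  regs=(0,4,4,13,6,6,8,0)
  step pc=4: xori  r5, r4, 8  regs=(0,4,4,13,6,14,8,0)
  step pc=5: bne  r2, r0, L9  cond=T  regs=(0,4,4,13,6,14,8,0)
  step pc=6: ori   r7, r1, 15  regs=(0,4,4,13,6,14,8,15)
  step pc=9: and  r1, r3, r7  regs=(0,13,4,13,6,14,8,15)

8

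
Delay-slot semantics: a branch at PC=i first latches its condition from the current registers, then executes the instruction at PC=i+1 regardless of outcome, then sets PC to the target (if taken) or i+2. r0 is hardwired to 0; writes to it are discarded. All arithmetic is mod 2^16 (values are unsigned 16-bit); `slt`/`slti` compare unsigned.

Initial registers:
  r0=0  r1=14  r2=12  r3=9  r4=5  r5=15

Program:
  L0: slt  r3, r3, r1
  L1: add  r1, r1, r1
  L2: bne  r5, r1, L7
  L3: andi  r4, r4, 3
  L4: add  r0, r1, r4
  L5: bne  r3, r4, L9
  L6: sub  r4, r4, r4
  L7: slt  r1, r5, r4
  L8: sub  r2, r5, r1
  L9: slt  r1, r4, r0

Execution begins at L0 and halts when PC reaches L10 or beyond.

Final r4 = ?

1

#0 slt  r3, r3, r1 ; 0/14/12/1/5/15
#1 add  r1, r1, r1 ; 0/28/12/1/5/15
#2 bne  r5, r1, L7 ; 0/28/12/1/5/15 ; →target
#3 andi  r4, r4, 3 ; 0/28/12/1/1/15
#7 slt  r1, r5, r4 ; 0/0/12/1/1/15
#8 sub  r2, r5, r1 ; 0/0/15/1/1/15
#9 slt  r1, r4, r0 ; 0/0/15/1/1/15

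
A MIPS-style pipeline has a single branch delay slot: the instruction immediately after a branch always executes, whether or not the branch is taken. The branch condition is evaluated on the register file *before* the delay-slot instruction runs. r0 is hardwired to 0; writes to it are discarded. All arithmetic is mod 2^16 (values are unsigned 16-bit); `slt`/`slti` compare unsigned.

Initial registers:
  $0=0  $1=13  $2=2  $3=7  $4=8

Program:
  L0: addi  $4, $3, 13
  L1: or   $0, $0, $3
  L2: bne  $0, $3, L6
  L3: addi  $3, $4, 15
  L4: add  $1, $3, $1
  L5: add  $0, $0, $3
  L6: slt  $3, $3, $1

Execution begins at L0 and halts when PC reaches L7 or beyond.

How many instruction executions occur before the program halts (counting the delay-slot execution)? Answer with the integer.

#0 addi  $4, $3, 13 ; 0/13/2/7/20
#1 or   $0, $0, $3 ; 0/13/2/7/20
#2 bne  $0, $3, L6 ; 0/13/2/7/20 ; →target
#3 addi  $3, $4, 15 ; 0/13/2/35/20
#6 slt  $3, $3, $1 ; 0/13/2/0/20

5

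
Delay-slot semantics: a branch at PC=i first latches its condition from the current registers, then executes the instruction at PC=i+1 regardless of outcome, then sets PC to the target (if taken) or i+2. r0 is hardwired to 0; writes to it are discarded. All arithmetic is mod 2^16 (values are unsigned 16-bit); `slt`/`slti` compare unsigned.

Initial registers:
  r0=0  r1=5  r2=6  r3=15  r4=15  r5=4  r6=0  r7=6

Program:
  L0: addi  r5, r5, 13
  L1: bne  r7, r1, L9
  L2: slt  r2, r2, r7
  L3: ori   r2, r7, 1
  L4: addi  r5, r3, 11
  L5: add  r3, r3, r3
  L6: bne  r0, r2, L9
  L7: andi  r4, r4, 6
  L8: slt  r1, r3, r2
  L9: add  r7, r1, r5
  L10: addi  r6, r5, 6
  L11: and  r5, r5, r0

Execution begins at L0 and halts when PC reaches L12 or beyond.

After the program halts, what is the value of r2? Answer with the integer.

#0 addi  r5, r5, 13 ; 0/5/6/15/15/17/0/6
#1 bne  r7, r1, L9 ; 0/5/6/15/15/17/0/6 ; →target
#2 slt  r2, r2, r7 ; 0/5/0/15/15/17/0/6
#9 add  r7, r1, r5 ; 0/5/0/15/15/17/0/22
#10 addi  r6, r5, 6 ; 0/5/0/15/15/17/23/22
#11 and  r5, r5, r0 ; 0/5/0/15/15/0/23/22

0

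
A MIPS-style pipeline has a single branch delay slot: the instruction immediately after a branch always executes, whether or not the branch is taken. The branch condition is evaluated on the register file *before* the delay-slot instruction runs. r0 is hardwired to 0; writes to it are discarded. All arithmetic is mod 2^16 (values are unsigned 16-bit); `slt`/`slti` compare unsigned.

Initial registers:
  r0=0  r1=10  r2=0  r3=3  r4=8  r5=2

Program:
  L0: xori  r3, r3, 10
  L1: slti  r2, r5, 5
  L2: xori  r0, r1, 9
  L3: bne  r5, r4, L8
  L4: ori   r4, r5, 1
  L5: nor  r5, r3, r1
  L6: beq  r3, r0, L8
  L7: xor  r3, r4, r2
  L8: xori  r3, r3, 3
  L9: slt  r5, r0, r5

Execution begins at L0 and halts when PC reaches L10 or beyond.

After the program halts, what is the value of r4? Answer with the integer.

#0 xori  r3, r3, 10 ; 0/10/0/9/8/2
#1 slti  r2, r5, 5 ; 0/10/1/9/8/2
#2 xori  r0, r1, 9 ; 0/10/1/9/8/2
#3 bne  r5, r4, L8 ; 0/10/1/9/8/2 ; →target
#4 ori   r4, r5, 1 ; 0/10/1/9/3/2
#8 xori  r3, r3, 3 ; 0/10/1/10/3/2
#9 slt  r5, r0, r5 ; 0/10/1/10/3/1

3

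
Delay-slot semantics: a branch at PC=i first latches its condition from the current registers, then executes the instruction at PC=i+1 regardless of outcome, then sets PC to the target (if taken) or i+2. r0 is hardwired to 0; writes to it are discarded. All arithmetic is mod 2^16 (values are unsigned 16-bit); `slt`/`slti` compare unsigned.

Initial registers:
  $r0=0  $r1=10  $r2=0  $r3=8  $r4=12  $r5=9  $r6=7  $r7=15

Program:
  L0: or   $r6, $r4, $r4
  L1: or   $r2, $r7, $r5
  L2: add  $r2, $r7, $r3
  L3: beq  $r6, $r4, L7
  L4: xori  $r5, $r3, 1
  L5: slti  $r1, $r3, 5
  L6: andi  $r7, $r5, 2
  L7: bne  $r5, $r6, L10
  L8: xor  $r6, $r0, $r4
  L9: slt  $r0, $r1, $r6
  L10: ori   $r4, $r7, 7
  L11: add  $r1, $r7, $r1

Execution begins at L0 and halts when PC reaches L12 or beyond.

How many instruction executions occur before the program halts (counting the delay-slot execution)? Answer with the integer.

9

PC=0  or   $r6, $r4, $r4     | $r0=0 $r1=10 $r2=0 $r3=8 $r4=12 $r5=9 $r6=12 $r7=15
PC=1  or   $r2, $r7, $r5     | $r0=0 $r1=10 $r2=15 $r3=8 $r4=12 $r5=9 $r6=12 $r7=15
PC=2  add  $r2, $r7, $r3     | $r0=0 $r1=10 $r2=23 $r3=8 $r4=12 $r5=9 $r6=12 $r7=15
PC=3  beq  $r6, $r4, L7      | $r0=0 $r1=10 $r2=23 $r3=8 $r4=12 $r5=9 $r6=12 $r7=15  [TAKEN]
PC=4  xori  $r5, $r3, 1      | $r0=0 $r1=10 $r2=23 $r3=8 $r4=12 $r5=9 $r6=12 $r7=15
PC=7  bne  $r5, $r6, L10     | $r0=0 $r1=10 $r2=23 $r3=8 $r4=12 $r5=9 $r6=12 $r7=15  [TAKEN]
PC=8  xor  $r6, $r0, $r4     | $r0=0 $r1=10 $r2=23 $r3=8 $r4=12 $r5=9 $r6=12 $r7=15
PC=10 ori   $r4, $r7, 7      | $r0=0 $r1=10 $r2=23 $r3=8 $r4=15 $r5=9 $r6=12 $r7=15
PC=11 add  $r1, $r7, $r1     | $r0=0 $r1=25 $r2=23 $r3=8 $r4=15 $r5=9 $r6=12 $r7=15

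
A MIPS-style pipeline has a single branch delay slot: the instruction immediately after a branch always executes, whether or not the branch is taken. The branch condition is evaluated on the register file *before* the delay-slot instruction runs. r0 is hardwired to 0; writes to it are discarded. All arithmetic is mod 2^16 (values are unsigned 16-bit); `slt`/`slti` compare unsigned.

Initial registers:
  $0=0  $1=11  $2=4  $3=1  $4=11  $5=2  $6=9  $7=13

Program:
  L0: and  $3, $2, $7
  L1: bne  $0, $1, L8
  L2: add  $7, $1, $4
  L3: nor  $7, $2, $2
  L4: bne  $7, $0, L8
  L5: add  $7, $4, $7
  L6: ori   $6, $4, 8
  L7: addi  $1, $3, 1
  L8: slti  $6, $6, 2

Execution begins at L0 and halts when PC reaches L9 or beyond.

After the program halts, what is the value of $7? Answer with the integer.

22

PC=0  and  $3, $2, $7        | $0=0 $1=11 $2=4 $3=4 $4=11 $5=2 $6=9 $7=13
PC=1  bne  $0, $1, L8        | $0=0 $1=11 $2=4 $3=4 $4=11 $5=2 $6=9 $7=13  [TAKEN]
PC=2  add  $7, $1, $4        | $0=0 $1=11 $2=4 $3=4 $4=11 $5=2 $6=9 $7=22
PC=8  slti  $6, $6, 2        | $0=0 $1=11 $2=4 $3=4 $4=11 $5=2 $6=0 $7=22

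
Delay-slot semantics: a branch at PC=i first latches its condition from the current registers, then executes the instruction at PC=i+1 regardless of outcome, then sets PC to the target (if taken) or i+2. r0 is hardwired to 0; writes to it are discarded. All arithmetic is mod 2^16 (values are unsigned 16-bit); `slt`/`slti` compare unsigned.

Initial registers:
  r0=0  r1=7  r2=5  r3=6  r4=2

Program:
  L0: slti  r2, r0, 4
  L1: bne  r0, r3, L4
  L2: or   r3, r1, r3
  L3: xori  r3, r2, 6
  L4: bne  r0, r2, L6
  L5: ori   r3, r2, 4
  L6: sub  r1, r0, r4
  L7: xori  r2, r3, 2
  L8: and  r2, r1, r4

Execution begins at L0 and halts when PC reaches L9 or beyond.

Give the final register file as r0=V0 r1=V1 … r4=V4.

PC=0  slti  r2, r0, 4        | r0=0 r1=7 r2=1 r3=6 r4=2
PC=1  bne  r0, r3, L4        | r0=0 r1=7 r2=1 r3=6 r4=2  [TAKEN]
PC=2  or   r3, r1, r3        | r0=0 r1=7 r2=1 r3=7 r4=2
PC=4  bne  r0, r2, L6        | r0=0 r1=7 r2=1 r3=7 r4=2  [TAKEN]
PC=5  ori   r3, r2, 4        | r0=0 r1=7 r2=1 r3=5 r4=2
PC=6  sub  r1, r0, r4        | r0=0 r1=65534 r2=1 r3=5 r4=2
PC=7  xori  r2, r3, 2        | r0=0 r1=65534 r2=7 r3=5 r4=2
PC=8  and  r2, r1, r4        | r0=0 r1=65534 r2=2 r3=5 r4=2

r0=0 r1=65534 r2=2 r3=5 r4=2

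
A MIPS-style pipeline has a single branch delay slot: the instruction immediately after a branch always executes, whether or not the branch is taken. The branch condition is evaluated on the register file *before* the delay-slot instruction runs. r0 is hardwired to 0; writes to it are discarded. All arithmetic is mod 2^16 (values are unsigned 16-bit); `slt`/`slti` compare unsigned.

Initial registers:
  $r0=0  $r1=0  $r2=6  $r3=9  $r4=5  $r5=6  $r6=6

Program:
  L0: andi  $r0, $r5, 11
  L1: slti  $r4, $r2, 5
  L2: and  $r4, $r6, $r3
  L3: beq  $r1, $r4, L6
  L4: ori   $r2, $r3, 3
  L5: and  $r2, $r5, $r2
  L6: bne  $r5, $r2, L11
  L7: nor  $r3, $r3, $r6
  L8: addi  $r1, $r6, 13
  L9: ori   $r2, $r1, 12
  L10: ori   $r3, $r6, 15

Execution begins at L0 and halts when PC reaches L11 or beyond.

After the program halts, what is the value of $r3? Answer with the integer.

  step pc=0: andi  $r0, $r5, 11  regs=(0,0,6,9,5,6,6)
  step pc=1: slti  $r4, $r2, 5  regs=(0,0,6,9,0,6,6)
  step pc=2: and  $r4, $r6, $r3  regs=(0,0,6,9,0,6,6)
  step pc=3: beq  $r1, $r4, L6  cond=T  regs=(0,0,6,9,0,6,6)
  step pc=4: ori   $r2, $r3, 3  regs=(0,0,11,9,0,6,6)
  step pc=6: bne  $r5, $r2, L11  cond=T  regs=(0,0,11,9,0,6,6)
  step pc=7: nor  $r3, $r3, $r6  regs=(0,0,11,65520,0,6,6)

65520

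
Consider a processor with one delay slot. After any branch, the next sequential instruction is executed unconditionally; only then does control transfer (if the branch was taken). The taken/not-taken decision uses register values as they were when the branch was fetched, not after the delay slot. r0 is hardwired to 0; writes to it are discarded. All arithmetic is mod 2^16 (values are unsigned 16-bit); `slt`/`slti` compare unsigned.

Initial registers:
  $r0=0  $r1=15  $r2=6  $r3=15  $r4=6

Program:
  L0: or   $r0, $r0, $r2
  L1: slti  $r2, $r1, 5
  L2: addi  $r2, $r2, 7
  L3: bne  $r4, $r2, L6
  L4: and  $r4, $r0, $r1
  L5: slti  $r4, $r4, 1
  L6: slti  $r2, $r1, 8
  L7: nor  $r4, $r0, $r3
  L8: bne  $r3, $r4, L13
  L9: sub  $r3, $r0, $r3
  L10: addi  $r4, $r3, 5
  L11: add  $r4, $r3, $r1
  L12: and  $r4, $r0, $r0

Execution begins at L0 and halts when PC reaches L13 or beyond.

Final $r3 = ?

[0] or   $r0, $r0, $r2  →  {$r0:0, $r1:15, $r2:6, $r3:15, $r4:6}
[1] slti  $r2, $r1, 5  →  {$r0:0, $r1:15, $r2:0, $r3:15, $r4:6}
[2] addi  $r2, $r2, 7  →  {$r0:0, $r1:15, $r2:7, $r3:15, $r4:6}
[3] bne  $r4, $r2, L6  →  {$r0:0, $r1:15, $r2:7, $r3:15, $r4:6}  ⟨branch taken⟩
[4] and  $r4, $r0, $r1  →  {$r0:0, $r1:15, $r2:7, $r3:15, $r4:0}
[6] slti  $r2, $r1, 8  →  {$r0:0, $r1:15, $r2:0, $r3:15, $r4:0}
[7] nor  $r4, $r0, $r3  →  {$r0:0, $r1:15, $r2:0, $r3:15, $r4:65520}
[8] bne  $r3, $r4, L13  →  {$r0:0, $r1:15, $r2:0, $r3:15, $r4:65520}  ⟨branch taken⟩
[9] sub  $r3, $r0, $r3  →  {$r0:0, $r1:15, $r2:0, $r3:65521, $r4:65520}

65521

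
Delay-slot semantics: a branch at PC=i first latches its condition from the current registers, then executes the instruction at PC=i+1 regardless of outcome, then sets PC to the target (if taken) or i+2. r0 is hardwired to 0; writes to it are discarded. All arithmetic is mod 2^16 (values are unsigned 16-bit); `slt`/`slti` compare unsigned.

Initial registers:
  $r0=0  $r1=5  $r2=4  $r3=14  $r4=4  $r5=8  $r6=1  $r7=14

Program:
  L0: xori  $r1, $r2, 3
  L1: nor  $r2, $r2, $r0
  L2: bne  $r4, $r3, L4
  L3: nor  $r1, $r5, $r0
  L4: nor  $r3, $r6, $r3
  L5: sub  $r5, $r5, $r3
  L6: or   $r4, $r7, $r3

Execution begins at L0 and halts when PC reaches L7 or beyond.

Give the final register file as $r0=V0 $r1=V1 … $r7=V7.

$r0=0 $r1=65527 $r2=65531 $r3=65520 $r4=65534 $r5=24 $r6=1 $r7=14

  step pc=0: xori  $r1, $r2, 3  regs=(0,7,4,14,4,8,1,14)
  step pc=1: nor  $r2, $r2, $r0  regs=(0,7,65531,14,4,8,1,14)
  step pc=2: bne  $r4, $r3, L4  cond=T  regs=(0,7,65531,14,4,8,1,14)
  step pc=3: nor  $r1, $r5, $r0  regs=(0,65527,65531,14,4,8,1,14)
  step pc=4: nor  $r3, $r6, $r3  regs=(0,65527,65531,65520,4,8,1,14)
  step pc=5: sub  $r5, $r5, $r3  regs=(0,65527,65531,65520,4,24,1,14)
  step pc=6: or   $r4, $r7, $r3  regs=(0,65527,65531,65520,65534,24,1,14)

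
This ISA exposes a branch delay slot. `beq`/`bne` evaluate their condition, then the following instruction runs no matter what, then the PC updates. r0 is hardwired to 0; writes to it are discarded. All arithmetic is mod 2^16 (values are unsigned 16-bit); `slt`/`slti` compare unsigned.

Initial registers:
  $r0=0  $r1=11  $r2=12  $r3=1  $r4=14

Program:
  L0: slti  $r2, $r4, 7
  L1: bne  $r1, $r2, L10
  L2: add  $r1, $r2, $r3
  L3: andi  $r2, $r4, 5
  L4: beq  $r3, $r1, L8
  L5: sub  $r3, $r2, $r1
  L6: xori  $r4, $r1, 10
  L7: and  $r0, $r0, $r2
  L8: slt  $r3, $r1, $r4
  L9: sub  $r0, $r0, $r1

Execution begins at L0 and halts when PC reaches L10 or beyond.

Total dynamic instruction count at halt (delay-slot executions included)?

#0 slti  $r2, $r4, 7 ; 0/11/0/1/14
#1 bne  $r1, $r2, L10 ; 0/11/0/1/14 ; →target
#2 add  $r1, $r2, $r3 ; 0/1/0/1/14

3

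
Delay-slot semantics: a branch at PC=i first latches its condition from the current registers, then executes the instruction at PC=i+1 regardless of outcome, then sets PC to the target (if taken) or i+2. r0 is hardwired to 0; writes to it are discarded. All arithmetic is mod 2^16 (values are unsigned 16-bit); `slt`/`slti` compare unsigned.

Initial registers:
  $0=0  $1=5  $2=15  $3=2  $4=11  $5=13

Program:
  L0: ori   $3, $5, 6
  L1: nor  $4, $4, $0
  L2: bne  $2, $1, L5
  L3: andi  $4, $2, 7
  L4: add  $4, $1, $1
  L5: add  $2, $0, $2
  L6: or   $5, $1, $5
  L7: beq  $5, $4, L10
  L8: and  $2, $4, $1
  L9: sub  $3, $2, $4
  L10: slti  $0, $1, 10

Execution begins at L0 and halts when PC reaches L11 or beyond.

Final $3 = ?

  step pc=0: ori   $3, $5, 6  regs=(0,5,15,15,11,13)
  step pc=1: nor  $4, $4, $0  regs=(0,5,15,15,65524,13)
  step pc=2: bne  $2, $1, L5  cond=T  regs=(0,5,15,15,65524,13)
  step pc=3: andi  $4, $2, 7  regs=(0,5,15,15,7,13)
  step pc=5: add  $2, $0, $2  regs=(0,5,15,15,7,13)
  step pc=6: or   $5, $1, $5  regs=(0,5,15,15,7,13)
  step pc=7: beq  $5, $4, L10  cond=F  regs=(0,5,15,15,7,13)
  step pc=8: and  $2, $4, $1  regs=(0,5,5,15,7,13)
  step pc=9: sub  $3, $2, $4  regs=(0,5,5,65534,7,13)
  step pc=10: slti  $0, $1, 10  regs=(0,5,5,65534,7,13)

65534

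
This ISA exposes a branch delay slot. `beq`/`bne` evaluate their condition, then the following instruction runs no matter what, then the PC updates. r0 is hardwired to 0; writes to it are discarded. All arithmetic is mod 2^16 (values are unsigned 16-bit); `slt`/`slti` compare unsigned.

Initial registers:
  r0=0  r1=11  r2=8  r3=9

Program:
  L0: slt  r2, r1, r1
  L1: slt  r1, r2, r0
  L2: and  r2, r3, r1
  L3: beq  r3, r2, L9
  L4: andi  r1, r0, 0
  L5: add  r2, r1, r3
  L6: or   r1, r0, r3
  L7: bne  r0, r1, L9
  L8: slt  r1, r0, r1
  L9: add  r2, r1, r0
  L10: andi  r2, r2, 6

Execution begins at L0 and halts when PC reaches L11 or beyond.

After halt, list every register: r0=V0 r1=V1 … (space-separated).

  step pc=0: slt  r2, r1, r1  regs=(0,11,0,9)
  step pc=1: slt  r1, r2, r0  regs=(0,0,0,9)
  step pc=2: and  r2, r3, r1  regs=(0,0,0,9)
  step pc=3: beq  r3, r2, L9  cond=F  regs=(0,0,0,9)
  step pc=4: andi  r1, r0, 0  regs=(0,0,0,9)
  step pc=5: add  r2, r1, r3  regs=(0,0,9,9)
  step pc=6: or   r1, r0, r3  regs=(0,9,9,9)
  step pc=7: bne  r0, r1, L9  cond=T  regs=(0,9,9,9)
  step pc=8: slt  r1, r0, r1  regs=(0,1,9,9)
  step pc=9: add  r2, r1, r0  regs=(0,1,1,9)
  step pc=10: andi  r2, r2, 6  regs=(0,1,0,9)

r0=0 r1=1 r2=0 r3=9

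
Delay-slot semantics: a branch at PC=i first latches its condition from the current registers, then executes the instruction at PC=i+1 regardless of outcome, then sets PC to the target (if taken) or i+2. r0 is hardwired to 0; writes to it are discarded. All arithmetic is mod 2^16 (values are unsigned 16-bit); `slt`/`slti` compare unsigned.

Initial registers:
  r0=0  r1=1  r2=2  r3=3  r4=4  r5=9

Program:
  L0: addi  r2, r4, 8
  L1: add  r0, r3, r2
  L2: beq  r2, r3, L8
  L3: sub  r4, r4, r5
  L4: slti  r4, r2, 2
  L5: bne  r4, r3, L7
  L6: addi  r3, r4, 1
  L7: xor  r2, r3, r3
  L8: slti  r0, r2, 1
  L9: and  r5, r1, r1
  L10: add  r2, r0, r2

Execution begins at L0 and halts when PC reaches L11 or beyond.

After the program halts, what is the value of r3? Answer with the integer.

1

  step pc=0: addi  r2, r4, 8  regs=(0,1,12,3,4,9)
  step pc=1: add  r0, r3, r2  regs=(0,1,12,3,4,9)
  step pc=2: beq  r2, r3, L8  cond=F  regs=(0,1,12,3,4,9)
  step pc=3: sub  r4, r4, r5  regs=(0,1,12,3,65531,9)
  step pc=4: slti  r4, r2, 2  regs=(0,1,12,3,0,9)
  step pc=5: bne  r4, r3, L7  cond=T  regs=(0,1,12,3,0,9)
  step pc=6: addi  r3, r4, 1  regs=(0,1,12,1,0,9)
  step pc=7: xor  r2, r3, r3  regs=(0,1,0,1,0,9)
  step pc=8: slti  r0, r2, 1  regs=(0,1,0,1,0,9)
  step pc=9: and  r5, r1, r1  regs=(0,1,0,1,0,1)
  step pc=10: add  r2, r0, r2  regs=(0,1,0,1,0,1)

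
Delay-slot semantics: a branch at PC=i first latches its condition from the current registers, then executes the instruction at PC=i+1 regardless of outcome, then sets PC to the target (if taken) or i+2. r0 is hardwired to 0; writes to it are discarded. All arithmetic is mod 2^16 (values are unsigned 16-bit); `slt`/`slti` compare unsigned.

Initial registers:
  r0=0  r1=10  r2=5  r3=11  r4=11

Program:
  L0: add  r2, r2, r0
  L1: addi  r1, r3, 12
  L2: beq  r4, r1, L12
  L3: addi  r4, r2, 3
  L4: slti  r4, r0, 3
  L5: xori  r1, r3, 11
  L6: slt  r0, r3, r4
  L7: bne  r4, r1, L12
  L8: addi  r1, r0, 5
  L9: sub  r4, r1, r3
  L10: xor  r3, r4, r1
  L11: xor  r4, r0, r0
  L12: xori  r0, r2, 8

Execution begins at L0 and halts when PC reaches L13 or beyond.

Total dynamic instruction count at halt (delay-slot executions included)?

PC=0  add  r2, r2, r0        | r0=0 r1=10 r2=5 r3=11 r4=11
PC=1  addi  r1, r3, 12       | r0=0 r1=23 r2=5 r3=11 r4=11
PC=2  beq  r4, r1, L12       | r0=0 r1=23 r2=5 r3=11 r4=11  [not taken]
PC=3  addi  r4, r2, 3        | r0=0 r1=23 r2=5 r3=11 r4=8
PC=4  slti  r4, r0, 3        | r0=0 r1=23 r2=5 r3=11 r4=1
PC=5  xori  r1, r3, 11       | r0=0 r1=0 r2=5 r3=11 r4=1
PC=6  slt  r0, r3, r4        | r0=0 r1=0 r2=5 r3=11 r4=1
PC=7  bne  r4, r1, L12       | r0=0 r1=0 r2=5 r3=11 r4=1  [TAKEN]
PC=8  addi  r1, r0, 5        | r0=0 r1=5 r2=5 r3=11 r4=1
PC=12 xori  r0, r2, 8        | r0=0 r1=5 r2=5 r3=11 r4=1

10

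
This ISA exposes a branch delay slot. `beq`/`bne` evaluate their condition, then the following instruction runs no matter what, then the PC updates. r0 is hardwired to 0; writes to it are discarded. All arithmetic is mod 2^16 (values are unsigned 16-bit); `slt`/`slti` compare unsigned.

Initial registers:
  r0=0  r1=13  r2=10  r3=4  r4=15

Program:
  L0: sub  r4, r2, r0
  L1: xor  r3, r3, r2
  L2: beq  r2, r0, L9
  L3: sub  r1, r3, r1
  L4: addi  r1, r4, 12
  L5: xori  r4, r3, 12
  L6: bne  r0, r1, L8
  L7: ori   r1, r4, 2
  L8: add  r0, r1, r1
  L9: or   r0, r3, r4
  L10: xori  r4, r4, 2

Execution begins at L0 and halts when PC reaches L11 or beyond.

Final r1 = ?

PC=0  sub  r4, r2, r0        | r0=0 r1=13 r2=10 r3=4 r4=10
PC=1  xor  r3, r3, r2        | r0=0 r1=13 r2=10 r3=14 r4=10
PC=2  beq  r2, r0, L9        | r0=0 r1=13 r2=10 r3=14 r4=10  [not taken]
PC=3  sub  r1, r3, r1        | r0=0 r1=1 r2=10 r3=14 r4=10
PC=4  addi  r1, r4, 12       | r0=0 r1=22 r2=10 r3=14 r4=10
PC=5  xori  r4, r3, 12       | r0=0 r1=22 r2=10 r3=14 r4=2
PC=6  bne  r0, r1, L8        | r0=0 r1=22 r2=10 r3=14 r4=2  [TAKEN]
PC=7  ori   r1, r4, 2        | r0=0 r1=2 r2=10 r3=14 r4=2
PC=8  add  r0, r1, r1        | r0=0 r1=2 r2=10 r3=14 r4=2
PC=9  or   r0, r3, r4        | r0=0 r1=2 r2=10 r3=14 r4=2
PC=10 xori  r4, r4, 2        | r0=0 r1=2 r2=10 r3=14 r4=0

2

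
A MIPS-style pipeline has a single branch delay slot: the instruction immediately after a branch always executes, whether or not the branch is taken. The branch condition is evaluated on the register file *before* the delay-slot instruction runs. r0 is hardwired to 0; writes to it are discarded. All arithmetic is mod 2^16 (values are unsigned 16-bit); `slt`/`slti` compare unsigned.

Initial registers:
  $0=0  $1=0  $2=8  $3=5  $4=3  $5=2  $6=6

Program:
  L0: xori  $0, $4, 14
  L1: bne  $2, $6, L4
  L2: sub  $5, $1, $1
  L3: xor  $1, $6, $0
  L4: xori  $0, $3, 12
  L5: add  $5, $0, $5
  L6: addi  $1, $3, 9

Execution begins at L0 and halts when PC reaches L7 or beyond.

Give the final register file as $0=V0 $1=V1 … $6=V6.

$0=0 $1=14 $2=8 $3=5 $4=3 $5=0 $6=6

[0] xori  $0, $4, 14  →  {$0:0, $1:0, $2:8, $3:5, $4:3, $5:2, $6:6}
[1] bne  $2, $6, L4  →  {$0:0, $1:0, $2:8, $3:5, $4:3, $5:2, $6:6}  ⟨branch taken⟩
[2] sub  $5, $1, $1  →  {$0:0, $1:0, $2:8, $3:5, $4:3, $5:0, $6:6}
[4] xori  $0, $3, 12  →  {$0:0, $1:0, $2:8, $3:5, $4:3, $5:0, $6:6}
[5] add  $5, $0, $5  →  {$0:0, $1:0, $2:8, $3:5, $4:3, $5:0, $6:6}
[6] addi  $1, $3, 9  →  {$0:0, $1:14, $2:8, $3:5, $4:3, $5:0, $6:6}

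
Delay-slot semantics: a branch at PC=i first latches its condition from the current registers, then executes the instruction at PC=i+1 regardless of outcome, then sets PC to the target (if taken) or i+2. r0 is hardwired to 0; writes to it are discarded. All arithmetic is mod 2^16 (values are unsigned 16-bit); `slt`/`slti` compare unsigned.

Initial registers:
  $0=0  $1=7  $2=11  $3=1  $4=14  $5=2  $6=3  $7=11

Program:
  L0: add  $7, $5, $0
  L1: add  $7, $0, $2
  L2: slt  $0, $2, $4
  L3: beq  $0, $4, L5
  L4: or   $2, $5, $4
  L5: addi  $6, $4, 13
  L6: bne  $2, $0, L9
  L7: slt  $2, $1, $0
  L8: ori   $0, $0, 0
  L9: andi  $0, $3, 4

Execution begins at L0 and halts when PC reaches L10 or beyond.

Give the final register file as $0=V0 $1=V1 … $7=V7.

  step pc=0: add  $7, $5, $0  regs=(0,7,11,1,14,2,3,2)
  step pc=1: add  $7, $0, $2  regs=(0,7,11,1,14,2,3,11)
  step pc=2: slt  $0, $2, $4  regs=(0,7,11,1,14,2,3,11)
  step pc=3: beq  $0, $4, L5  cond=F  regs=(0,7,11,1,14,2,3,11)
  step pc=4: or   $2, $5, $4  regs=(0,7,14,1,14,2,3,11)
  step pc=5: addi  $6, $4, 13  regs=(0,7,14,1,14,2,27,11)
  step pc=6: bne  $2, $0, L9  cond=T  regs=(0,7,14,1,14,2,27,11)
  step pc=7: slt  $2, $1, $0  regs=(0,7,0,1,14,2,27,11)
  step pc=9: andi  $0, $3, 4  regs=(0,7,0,1,14,2,27,11)

$0=0 $1=7 $2=0 $3=1 $4=14 $5=2 $6=27 $7=11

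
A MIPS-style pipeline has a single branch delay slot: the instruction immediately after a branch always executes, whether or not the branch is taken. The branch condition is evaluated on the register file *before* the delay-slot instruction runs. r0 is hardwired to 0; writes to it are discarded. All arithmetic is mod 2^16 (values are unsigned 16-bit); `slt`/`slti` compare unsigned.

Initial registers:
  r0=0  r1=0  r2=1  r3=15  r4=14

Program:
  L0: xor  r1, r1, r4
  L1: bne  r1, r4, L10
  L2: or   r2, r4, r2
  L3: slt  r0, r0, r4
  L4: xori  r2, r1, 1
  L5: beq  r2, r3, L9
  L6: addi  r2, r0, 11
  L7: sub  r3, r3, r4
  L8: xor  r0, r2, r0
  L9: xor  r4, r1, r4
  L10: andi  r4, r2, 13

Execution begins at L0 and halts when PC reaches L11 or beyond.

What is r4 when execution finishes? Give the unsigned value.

#0 xor  r1, r1, r4 ; 0/14/1/15/14
#1 bne  r1, r4, L10 ; 0/14/1/15/14 ; →fallthru
#2 or   r2, r4, r2 ; 0/14/15/15/14
#3 slt  r0, r0, r4 ; 0/14/15/15/14
#4 xori  r2, r1, 1 ; 0/14/15/15/14
#5 beq  r2, r3, L9 ; 0/14/15/15/14 ; →target
#6 addi  r2, r0, 11 ; 0/14/11/15/14
#9 xor  r4, r1, r4 ; 0/14/11/15/0
#10 andi  r4, r2, 13 ; 0/14/11/15/9

9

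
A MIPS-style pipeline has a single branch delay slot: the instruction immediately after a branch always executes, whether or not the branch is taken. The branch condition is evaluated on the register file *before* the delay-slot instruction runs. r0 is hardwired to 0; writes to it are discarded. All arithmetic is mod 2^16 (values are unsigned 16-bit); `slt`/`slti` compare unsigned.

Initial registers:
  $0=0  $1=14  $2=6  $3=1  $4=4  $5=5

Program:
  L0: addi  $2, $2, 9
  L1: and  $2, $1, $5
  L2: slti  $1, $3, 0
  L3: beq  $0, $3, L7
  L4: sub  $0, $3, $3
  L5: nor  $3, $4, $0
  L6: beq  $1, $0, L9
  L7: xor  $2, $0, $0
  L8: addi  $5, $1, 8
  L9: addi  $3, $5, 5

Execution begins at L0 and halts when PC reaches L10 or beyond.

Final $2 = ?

0

#0 addi  $2, $2, 9 ; 0/14/15/1/4/5
#1 and  $2, $1, $5 ; 0/14/4/1/4/5
#2 slti  $1, $3, 0 ; 0/0/4/1/4/5
#3 beq  $0, $3, L7 ; 0/0/4/1/4/5 ; →fallthru
#4 sub  $0, $3, $3 ; 0/0/4/1/4/5
#5 nor  $3, $4, $0 ; 0/0/4/65531/4/5
#6 beq  $1, $0, L9 ; 0/0/4/65531/4/5 ; →target
#7 xor  $2, $0, $0 ; 0/0/0/65531/4/5
#9 addi  $3, $5, 5 ; 0/0/0/10/4/5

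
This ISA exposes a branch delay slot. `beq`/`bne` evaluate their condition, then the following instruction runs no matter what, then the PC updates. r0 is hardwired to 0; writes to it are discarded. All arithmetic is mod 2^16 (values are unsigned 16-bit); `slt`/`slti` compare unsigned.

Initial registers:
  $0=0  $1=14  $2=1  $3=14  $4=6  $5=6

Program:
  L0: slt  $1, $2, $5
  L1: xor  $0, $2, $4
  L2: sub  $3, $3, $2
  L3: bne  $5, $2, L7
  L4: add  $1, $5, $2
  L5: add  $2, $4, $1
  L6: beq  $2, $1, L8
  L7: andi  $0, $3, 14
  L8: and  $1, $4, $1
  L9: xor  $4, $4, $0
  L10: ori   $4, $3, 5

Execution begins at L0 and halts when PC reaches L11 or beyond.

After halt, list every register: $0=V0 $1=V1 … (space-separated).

$0=0 $1=6 $2=1 $3=13 $4=13 $5=6

#0 slt  $1, $2, $5 ; 0/1/1/14/6/6
#1 xor  $0, $2, $4 ; 0/1/1/14/6/6
#2 sub  $3, $3, $2 ; 0/1/1/13/6/6
#3 bne  $5, $2, L7 ; 0/1/1/13/6/6 ; →target
#4 add  $1, $5, $2 ; 0/7/1/13/6/6
#7 andi  $0, $3, 14 ; 0/7/1/13/6/6
#8 and  $1, $4, $1 ; 0/6/1/13/6/6
#9 xor  $4, $4, $0 ; 0/6/1/13/6/6
#10 ori   $4, $3, 5 ; 0/6/1/13/13/6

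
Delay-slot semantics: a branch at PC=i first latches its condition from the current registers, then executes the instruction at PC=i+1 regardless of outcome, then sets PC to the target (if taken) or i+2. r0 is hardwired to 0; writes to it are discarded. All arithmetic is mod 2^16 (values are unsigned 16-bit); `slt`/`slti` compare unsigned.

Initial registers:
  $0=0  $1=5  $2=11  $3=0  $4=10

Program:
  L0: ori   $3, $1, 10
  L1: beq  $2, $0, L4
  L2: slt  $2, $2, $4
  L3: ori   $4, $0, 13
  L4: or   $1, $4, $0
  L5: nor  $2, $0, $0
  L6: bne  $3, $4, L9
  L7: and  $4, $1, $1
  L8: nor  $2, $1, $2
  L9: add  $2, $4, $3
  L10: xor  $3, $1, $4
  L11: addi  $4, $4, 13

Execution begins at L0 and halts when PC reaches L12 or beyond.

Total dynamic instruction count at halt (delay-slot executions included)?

11

#0 ori   $3, $1, 10 ; 0/5/11/15/10
#1 beq  $2, $0, L4 ; 0/5/11/15/10 ; →fallthru
#2 slt  $2, $2, $4 ; 0/5/0/15/10
#3 ori   $4, $0, 13 ; 0/5/0/15/13
#4 or   $1, $4, $0 ; 0/13/0/15/13
#5 nor  $2, $0, $0 ; 0/13/65535/15/13
#6 bne  $3, $4, L9 ; 0/13/65535/15/13 ; →target
#7 and  $4, $1, $1 ; 0/13/65535/15/13
#9 add  $2, $4, $3 ; 0/13/28/15/13
#10 xor  $3, $1, $4 ; 0/13/28/0/13
#11 addi  $4, $4, 13 ; 0/13/28/0/26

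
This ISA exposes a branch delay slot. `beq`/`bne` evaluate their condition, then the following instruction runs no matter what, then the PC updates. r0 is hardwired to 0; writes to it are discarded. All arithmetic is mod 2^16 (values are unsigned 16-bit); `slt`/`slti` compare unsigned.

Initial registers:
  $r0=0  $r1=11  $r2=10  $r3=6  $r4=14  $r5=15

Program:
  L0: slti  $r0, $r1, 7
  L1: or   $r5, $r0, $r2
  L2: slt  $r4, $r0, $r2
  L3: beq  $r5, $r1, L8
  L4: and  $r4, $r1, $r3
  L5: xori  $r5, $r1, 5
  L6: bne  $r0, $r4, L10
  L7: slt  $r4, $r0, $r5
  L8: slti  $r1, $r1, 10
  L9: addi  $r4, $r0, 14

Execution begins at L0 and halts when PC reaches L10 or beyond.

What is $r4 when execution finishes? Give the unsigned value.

1

  step pc=0: slti  $r0, $r1, 7  regs=(0,11,10,6,14,15)
  step pc=1: or   $r5, $r0, $r2  regs=(0,11,10,6,14,10)
  step pc=2: slt  $r4, $r0, $r2  regs=(0,11,10,6,1,10)
  step pc=3: beq  $r5, $r1, L8  cond=F  regs=(0,11,10,6,1,10)
  step pc=4: and  $r4, $r1, $r3  regs=(0,11,10,6,2,10)
  step pc=5: xori  $r5, $r1, 5  regs=(0,11,10,6,2,14)
  step pc=6: bne  $r0, $r4, L10  cond=T  regs=(0,11,10,6,2,14)
  step pc=7: slt  $r4, $r0, $r5  regs=(0,11,10,6,1,14)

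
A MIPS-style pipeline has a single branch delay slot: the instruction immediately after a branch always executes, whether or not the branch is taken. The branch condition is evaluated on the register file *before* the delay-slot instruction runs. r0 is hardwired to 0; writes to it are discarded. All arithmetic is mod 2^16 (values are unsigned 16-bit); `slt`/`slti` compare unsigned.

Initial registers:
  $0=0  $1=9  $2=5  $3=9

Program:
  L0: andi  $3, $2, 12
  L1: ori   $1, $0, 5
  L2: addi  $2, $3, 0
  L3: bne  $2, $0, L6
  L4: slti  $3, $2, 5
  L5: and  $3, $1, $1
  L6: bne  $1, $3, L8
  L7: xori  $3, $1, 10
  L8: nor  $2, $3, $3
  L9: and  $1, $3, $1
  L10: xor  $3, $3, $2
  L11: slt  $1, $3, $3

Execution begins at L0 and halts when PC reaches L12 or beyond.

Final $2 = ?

65520

[0] andi  $3, $2, 12  →  {$0:0, $1:9, $2:5, $3:4}
[1] ori   $1, $0, 5  →  {$0:0, $1:5, $2:5, $3:4}
[2] addi  $2, $3, 0  →  {$0:0, $1:5, $2:4, $3:4}
[3] bne  $2, $0, L6  →  {$0:0, $1:5, $2:4, $3:4}  ⟨branch taken⟩
[4] slti  $3, $2, 5  →  {$0:0, $1:5, $2:4, $3:1}
[6] bne  $1, $3, L8  →  {$0:0, $1:5, $2:4, $3:1}  ⟨branch taken⟩
[7] xori  $3, $1, 10  →  {$0:0, $1:5, $2:4, $3:15}
[8] nor  $2, $3, $3  →  {$0:0, $1:5, $2:65520, $3:15}
[9] and  $1, $3, $1  →  {$0:0, $1:5, $2:65520, $3:15}
[10] xor  $3, $3, $2  →  {$0:0, $1:5, $2:65520, $3:65535}
[11] slt  $1, $3, $3  →  {$0:0, $1:0, $2:65520, $3:65535}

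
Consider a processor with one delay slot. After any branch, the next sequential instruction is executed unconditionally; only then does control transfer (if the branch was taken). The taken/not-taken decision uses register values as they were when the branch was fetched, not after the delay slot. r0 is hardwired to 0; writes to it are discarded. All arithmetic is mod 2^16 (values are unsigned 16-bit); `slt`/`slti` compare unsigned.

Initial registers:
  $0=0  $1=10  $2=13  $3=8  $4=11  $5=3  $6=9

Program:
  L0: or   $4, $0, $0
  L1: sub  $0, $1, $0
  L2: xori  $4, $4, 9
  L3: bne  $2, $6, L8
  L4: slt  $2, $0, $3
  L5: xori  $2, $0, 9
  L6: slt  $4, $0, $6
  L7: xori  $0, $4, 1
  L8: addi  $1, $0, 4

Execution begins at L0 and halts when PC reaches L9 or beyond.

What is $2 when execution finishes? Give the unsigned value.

[0] or   $4, $0, $0  →  {$0:0, $1:10, $2:13, $3:8, $4:0, $5:3, $6:9}
[1] sub  $0, $1, $0  →  {$0:0, $1:10, $2:13, $3:8, $4:0, $5:3, $6:9}
[2] xori  $4, $4, 9  →  {$0:0, $1:10, $2:13, $3:8, $4:9, $5:3, $6:9}
[3] bne  $2, $6, L8  →  {$0:0, $1:10, $2:13, $3:8, $4:9, $5:3, $6:9}  ⟨branch taken⟩
[4] slt  $2, $0, $3  →  {$0:0, $1:10, $2:1, $3:8, $4:9, $5:3, $6:9}
[8] addi  $1, $0, 4  →  {$0:0, $1:4, $2:1, $3:8, $4:9, $5:3, $6:9}

1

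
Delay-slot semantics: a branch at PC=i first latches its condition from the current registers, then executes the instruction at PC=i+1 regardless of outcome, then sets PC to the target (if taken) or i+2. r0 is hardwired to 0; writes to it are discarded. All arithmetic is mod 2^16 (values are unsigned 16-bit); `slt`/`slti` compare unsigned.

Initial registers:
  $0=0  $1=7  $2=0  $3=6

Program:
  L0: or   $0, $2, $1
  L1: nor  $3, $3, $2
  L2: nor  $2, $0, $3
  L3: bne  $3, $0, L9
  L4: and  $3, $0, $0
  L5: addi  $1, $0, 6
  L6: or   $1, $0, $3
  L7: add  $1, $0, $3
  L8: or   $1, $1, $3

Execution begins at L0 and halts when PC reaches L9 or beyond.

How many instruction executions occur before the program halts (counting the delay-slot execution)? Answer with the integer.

5

  step pc=0: or   $0, $2, $1  regs=(0,7,0,6)
  step pc=1: nor  $3, $3, $2  regs=(0,7,0,65529)
  step pc=2: nor  $2, $0, $3  regs=(0,7,6,65529)
  step pc=3: bne  $3, $0, L9  cond=T  regs=(0,7,6,65529)
  step pc=4: and  $3, $0, $0  regs=(0,7,6,0)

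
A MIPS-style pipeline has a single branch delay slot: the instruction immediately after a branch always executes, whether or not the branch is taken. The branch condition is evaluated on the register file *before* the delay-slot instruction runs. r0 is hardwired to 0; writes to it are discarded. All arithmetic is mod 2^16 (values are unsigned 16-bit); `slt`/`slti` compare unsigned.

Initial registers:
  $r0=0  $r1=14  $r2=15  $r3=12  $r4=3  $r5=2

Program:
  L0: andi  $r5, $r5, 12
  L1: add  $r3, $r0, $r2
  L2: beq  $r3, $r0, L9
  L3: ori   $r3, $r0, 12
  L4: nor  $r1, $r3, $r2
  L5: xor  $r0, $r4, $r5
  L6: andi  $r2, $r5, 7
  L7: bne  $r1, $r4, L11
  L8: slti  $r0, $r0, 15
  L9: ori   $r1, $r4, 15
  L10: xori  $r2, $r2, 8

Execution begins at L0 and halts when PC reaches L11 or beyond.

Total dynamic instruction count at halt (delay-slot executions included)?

9

PC=0  andi  $r5, $r5, 12     | $r0=0 $r1=14 $r2=15 $r3=12 $r4=3 $r5=0
PC=1  add  $r3, $r0, $r2     | $r0=0 $r1=14 $r2=15 $r3=15 $r4=3 $r5=0
PC=2  beq  $r3, $r0, L9      | $r0=0 $r1=14 $r2=15 $r3=15 $r4=3 $r5=0  [not taken]
PC=3  ori   $r3, $r0, 12     | $r0=0 $r1=14 $r2=15 $r3=12 $r4=3 $r5=0
PC=4  nor  $r1, $r3, $r2     | $r0=0 $r1=65520 $r2=15 $r3=12 $r4=3 $r5=0
PC=5  xor  $r0, $r4, $r5     | $r0=0 $r1=65520 $r2=15 $r3=12 $r4=3 $r5=0
PC=6  andi  $r2, $r5, 7      | $r0=0 $r1=65520 $r2=0 $r3=12 $r4=3 $r5=0
PC=7  bne  $r1, $r4, L11     | $r0=0 $r1=65520 $r2=0 $r3=12 $r4=3 $r5=0  [TAKEN]
PC=8  slti  $r0, $r0, 15     | $r0=0 $r1=65520 $r2=0 $r3=12 $r4=3 $r5=0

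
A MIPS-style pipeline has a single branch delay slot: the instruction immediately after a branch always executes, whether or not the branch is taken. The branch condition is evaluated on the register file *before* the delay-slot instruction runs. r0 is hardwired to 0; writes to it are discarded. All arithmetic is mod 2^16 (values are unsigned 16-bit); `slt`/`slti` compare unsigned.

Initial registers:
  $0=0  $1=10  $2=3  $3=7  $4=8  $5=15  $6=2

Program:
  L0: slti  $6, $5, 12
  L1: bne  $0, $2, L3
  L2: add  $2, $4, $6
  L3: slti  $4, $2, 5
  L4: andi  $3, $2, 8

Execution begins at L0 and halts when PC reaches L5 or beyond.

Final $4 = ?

#0 slti  $6, $5, 12 ; 0/10/3/7/8/15/0
#1 bne  $0, $2, L3 ; 0/10/3/7/8/15/0 ; →target
#2 add  $2, $4, $6 ; 0/10/8/7/8/15/0
#3 slti  $4, $2, 5 ; 0/10/8/7/0/15/0
#4 andi  $3, $2, 8 ; 0/10/8/8/0/15/0

0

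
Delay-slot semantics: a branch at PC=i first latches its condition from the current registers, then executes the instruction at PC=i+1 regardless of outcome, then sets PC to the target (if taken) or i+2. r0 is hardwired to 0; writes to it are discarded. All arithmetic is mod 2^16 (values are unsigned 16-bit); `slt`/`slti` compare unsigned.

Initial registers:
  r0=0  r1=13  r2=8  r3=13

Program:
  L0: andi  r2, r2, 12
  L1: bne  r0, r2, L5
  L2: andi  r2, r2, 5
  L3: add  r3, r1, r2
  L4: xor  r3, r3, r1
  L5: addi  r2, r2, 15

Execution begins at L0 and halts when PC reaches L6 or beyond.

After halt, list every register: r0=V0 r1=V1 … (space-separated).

PC=0  andi  r2, r2, 12       | r0=0 r1=13 r2=8 r3=13
PC=1  bne  r0, r2, L5        | r0=0 r1=13 r2=8 r3=13  [TAKEN]
PC=2  andi  r2, r2, 5        | r0=0 r1=13 r2=0 r3=13
PC=5  addi  r2, r2, 15       | r0=0 r1=13 r2=15 r3=13

r0=0 r1=13 r2=15 r3=13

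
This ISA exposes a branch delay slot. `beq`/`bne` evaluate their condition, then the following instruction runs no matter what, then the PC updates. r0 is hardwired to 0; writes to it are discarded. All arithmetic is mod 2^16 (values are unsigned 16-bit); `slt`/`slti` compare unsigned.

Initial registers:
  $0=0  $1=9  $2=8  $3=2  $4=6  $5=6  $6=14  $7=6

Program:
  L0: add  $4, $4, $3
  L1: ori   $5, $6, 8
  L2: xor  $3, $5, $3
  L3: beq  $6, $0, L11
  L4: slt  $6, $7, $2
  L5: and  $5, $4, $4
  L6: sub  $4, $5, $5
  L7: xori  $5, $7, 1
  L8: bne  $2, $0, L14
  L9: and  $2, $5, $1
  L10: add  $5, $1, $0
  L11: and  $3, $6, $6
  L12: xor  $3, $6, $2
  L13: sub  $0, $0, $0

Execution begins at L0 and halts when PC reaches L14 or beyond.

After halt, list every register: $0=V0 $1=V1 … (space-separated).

$0=0 $1=9 $2=1 $3=12 $4=0 $5=7 $6=1 $7=6

#0 add  $4, $4, $3 ; 0/9/8/2/8/6/14/6
#1 ori   $5, $6, 8 ; 0/9/8/2/8/14/14/6
#2 xor  $3, $5, $3 ; 0/9/8/12/8/14/14/6
#3 beq  $6, $0, L11 ; 0/9/8/12/8/14/14/6 ; →fallthru
#4 slt  $6, $7, $2 ; 0/9/8/12/8/14/1/6
#5 and  $5, $4, $4 ; 0/9/8/12/8/8/1/6
#6 sub  $4, $5, $5 ; 0/9/8/12/0/8/1/6
#7 xori  $5, $7, 1 ; 0/9/8/12/0/7/1/6
#8 bne  $2, $0, L14 ; 0/9/8/12/0/7/1/6 ; →target
#9 and  $2, $5, $1 ; 0/9/1/12/0/7/1/6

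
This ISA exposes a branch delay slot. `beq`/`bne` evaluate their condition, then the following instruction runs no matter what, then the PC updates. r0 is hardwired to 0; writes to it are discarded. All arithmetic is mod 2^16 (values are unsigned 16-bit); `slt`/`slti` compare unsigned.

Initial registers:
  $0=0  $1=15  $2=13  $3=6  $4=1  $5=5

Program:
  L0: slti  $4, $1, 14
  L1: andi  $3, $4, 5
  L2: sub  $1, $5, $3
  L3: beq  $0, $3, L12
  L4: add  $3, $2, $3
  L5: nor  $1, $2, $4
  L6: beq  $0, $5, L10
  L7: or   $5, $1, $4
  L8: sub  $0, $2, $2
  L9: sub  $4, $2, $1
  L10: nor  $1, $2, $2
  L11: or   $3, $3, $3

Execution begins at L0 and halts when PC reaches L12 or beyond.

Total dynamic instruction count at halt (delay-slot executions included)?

PC=0  slti  $4, $1, 14       | $0=0 $1=15 $2=13 $3=6 $4=0 $5=5
PC=1  andi  $3, $4, 5        | $0=0 $1=15 $2=13 $3=0 $4=0 $5=5
PC=2  sub  $1, $5, $3        | $0=0 $1=5 $2=13 $3=0 $4=0 $5=5
PC=3  beq  $0, $3, L12       | $0=0 $1=5 $2=13 $3=0 $4=0 $5=5  [TAKEN]
PC=4  add  $3, $2, $3        | $0=0 $1=5 $2=13 $3=13 $4=0 $5=5

5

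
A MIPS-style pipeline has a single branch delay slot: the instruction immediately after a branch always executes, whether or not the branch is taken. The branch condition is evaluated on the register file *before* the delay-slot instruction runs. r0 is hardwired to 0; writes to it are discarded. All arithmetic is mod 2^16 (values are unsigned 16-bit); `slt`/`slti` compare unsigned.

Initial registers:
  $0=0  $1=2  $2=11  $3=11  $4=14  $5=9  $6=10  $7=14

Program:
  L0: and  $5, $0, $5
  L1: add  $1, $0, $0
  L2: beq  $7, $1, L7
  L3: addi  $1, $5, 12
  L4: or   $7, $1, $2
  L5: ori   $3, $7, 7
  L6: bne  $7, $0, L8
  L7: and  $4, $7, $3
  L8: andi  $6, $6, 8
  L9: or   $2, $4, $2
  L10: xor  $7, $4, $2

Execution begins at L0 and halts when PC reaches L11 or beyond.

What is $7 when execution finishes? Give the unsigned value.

  step pc=0: and  $5, $0, $5  regs=(0,2,11,11,14,0,10,14)
  step pc=1: add  $1, $0, $0  regs=(0,0,11,11,14,0,10,14)
  step pc=2: beq  $7, $1, L7  cond=F  regs=(0,0,11,11,14,0,10,14)
  step pc=3: addi  $1, $5, 12  regs=(0,12,11,11,14,0,10,14)
  step pc=4: or   $7, $1, $2  regs=(0,12,11,11,14,0,10,15)
  step pc=5: ori   $3, $7, 7  regs=(0,12,11,15,14,0,10,15)
  step pc=6: bne  $7, $0, L8  cond=T  regs=(0,12,11,15,14,0,10,15)
  step pc=7: and  $4, $7, $3  regs=(0,12,11,15,15,0,10,15)
  step pc=8: andi  $6, $6, 8  regs=(0,12,11,15,15,0,8,15)
  step pc=9: or   $2, $4, $2  regs=(0,12,15,15,15,0,8,15)
  step pc=10: xor  $7, $4, $2  regs=(0,12,15,15,15,0,8,0)

0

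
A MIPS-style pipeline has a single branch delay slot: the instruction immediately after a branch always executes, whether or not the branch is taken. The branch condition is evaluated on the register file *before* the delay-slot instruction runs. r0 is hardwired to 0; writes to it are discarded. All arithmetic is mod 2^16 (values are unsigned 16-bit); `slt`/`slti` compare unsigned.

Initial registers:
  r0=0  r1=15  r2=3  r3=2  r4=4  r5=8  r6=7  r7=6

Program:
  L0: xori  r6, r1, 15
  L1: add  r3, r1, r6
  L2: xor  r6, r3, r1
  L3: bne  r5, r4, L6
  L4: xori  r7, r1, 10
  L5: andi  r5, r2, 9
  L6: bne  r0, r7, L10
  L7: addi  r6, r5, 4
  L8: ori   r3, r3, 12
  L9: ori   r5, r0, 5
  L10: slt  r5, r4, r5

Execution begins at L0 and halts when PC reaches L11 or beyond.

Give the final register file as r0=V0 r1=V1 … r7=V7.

#0 xori  r6, r1, 15 ; 0/15/3/2/4/8/0/6
#1 add  r3, r1, r6 ; 0/15/3/15/4/8/0/6
#2 xor  r6, r3, r1 ; 0/15/3/15/4/8/0/6
#3 bne  r5, r4, L6 ; 0/15/3/15/4/8/0/6 ; →target
#4 xori  r7, r1, 10 ; 0/15/3/15/4/8/0/5
#6 bne  r0, r7, L10 ; 0/15/3/15/4/8/0/5 ; →target
#7 addi  r6, r5, 4 ; 0/15/3/15/4/8/12/5
#10 slt  r5, r4, r5 ; 0/15/3/15/4/1/12/5

r0=0 r1=15 r2=3 r3=15 r4=4 r5=1 r6=12 r7=5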